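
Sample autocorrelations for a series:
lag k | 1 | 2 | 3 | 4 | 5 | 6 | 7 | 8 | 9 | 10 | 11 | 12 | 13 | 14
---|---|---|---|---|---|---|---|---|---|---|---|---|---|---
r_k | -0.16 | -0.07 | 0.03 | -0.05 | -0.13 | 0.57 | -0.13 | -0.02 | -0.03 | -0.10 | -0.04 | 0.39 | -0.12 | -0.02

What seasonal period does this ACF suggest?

The largest autocorrelation is r_6 = 0.57, with a weaker echo at lag 12 (0.39); the remaining lags stay at or below 0.03.
The dominant spike at lag 6 indicates a seasonal period of 6.

6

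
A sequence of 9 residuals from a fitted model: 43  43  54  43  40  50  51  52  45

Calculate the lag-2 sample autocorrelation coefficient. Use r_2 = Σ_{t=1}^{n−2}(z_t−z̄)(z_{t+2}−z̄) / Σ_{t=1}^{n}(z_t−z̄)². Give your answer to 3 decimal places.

-0.468

Mean z̄ = (43 + 43 + 54 + 43 + 40 + 50 + 51 + 52 + 45)/9 = 46.7778
Numerator Σ_{t=1}^{7}(z_t−z̄)(z_{t+2}−z̄) = -93.4321
Denominator Σ(z_t−z̄)² = 199.5556
r_2 = -93.4321 / 199.5556 = -0.468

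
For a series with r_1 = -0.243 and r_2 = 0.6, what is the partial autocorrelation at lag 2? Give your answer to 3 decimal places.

φ_{22} = (r_2 − r_1²) / (1 − r_1²)
r_1² = (-0.243)² = 0.059049
Numerator = 0.6 − 0.0590 = 0.5410; denominator = 1 − 0.0590 = 0.9410
φ_{22} = 0.5410 / 0.9410 = 0.575

0.575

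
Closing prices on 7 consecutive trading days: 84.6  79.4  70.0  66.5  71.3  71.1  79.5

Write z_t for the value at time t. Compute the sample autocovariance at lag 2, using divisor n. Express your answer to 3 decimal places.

-8.152

Mean z̄ = (84.6 + 79.4 + 70.0 + 66.5 + 71.3 + 71.1 + 79.5)/7 = 74.6286
Σ_{t=1}^{5}(z_t−z̄)(z_{t+2}−z̄) = -57.0645
γ_2 = -57.0645 / 7 = -8.152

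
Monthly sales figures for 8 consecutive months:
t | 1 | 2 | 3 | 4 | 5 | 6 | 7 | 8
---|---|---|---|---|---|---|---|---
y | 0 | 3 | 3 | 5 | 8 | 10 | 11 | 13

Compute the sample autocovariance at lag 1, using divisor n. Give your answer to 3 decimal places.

Mean ȳ = (0 + 3 + 3 + 5 + 8 + 10 + 11 + 13)/8 = 6.6250
Σ_{t=1}^{7}(y_t−ȳ)(y_{t+1}−ȳ) = 88.1094
γ_1 = 88.1094 / 8 = 11.014

11.014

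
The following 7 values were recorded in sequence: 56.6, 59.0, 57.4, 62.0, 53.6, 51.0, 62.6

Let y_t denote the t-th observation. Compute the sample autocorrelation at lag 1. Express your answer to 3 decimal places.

Mean ȳ = (56.6 + 59.0 + 57.4 + 62.0 + 53.6 + 51.0 + 62.6)/7 = 57.4571
Deviations from mean: -0.8571, 1.5429, -0.0571, 4.5429, -3.8571, -6.4571, 5.1429
Numerator Σ_{t=1}^{6}(y_t−ȳ)(y_{t+1}−ȳ) = -27.4947
Denominator Σ(y_t−ȳ)² = 106.7771
r_1 = -27.4947 / 106.7771 = -0.257

-0.257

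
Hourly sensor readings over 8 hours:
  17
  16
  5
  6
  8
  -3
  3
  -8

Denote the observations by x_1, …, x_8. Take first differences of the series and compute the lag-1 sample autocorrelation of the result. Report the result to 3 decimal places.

-0.669

First differences Δx: -1, -11, 1, 2, -11, 6, -11
Mean of differences = -3.5714
Numerator Σ(Δx_t−Δx̄)(Δx_{t+1}−Δx̄) = -211.1837
Denominator Σ(Δx_t−Δx̄)² = 315.7143
r_1(Δx) = -211.1837 / 315.7143 = -0.669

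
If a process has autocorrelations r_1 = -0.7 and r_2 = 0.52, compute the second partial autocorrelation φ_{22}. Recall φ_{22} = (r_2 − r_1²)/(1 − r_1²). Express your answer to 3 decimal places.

φ_{22} = (r_2 − r_1²) / (1 − r_1²)
r_1² = (-0.7)² = 0.49
Numerator = 0.52 − 0.4900 = 0.0300; denominator = 1 − 0.4900 = 0.5100
φ_{22} = 0.0300 / 0.5100 = 0.059

0.059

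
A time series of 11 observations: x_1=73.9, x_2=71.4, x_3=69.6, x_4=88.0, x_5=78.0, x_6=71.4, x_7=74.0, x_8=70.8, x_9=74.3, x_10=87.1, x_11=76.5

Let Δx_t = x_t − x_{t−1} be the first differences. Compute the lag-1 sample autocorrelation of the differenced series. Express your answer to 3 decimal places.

-0.349

First differences Δx: -2.5, -1.8, 18.4, -10.0, -6.6, 2.6, -3.2, 3.5, 12.8, -10.6
Mean of differences = 0.2600
Numerator Σ(Δx_t−Δx̄)(Δx_{t+1}−Δx̄) = -278.3296
Denominator Σ(Δx_t−Δx̄)² = 796.3840
r_1(Δx) = -278.3296 / 796.3840 = -0.349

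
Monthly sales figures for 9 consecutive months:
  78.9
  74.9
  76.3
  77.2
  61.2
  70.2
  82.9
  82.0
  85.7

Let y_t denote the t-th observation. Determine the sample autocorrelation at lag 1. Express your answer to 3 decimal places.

0.293

Mean ȳ = (78.9 + 74.9 + 76.3 + 77.2 + 61.2 + 70.2 + 82.9 + 82.0 + 85.7)/9 = 76.5889
Numerator Σ_{t=1}^{8}(y_t−ȳ)(y_{t+1}−ȳ) = 128.4521
Denominator Σ(y_t−ȳ)² = 438.4089
r_1 = 128.4521 / 438.4089 = 0.293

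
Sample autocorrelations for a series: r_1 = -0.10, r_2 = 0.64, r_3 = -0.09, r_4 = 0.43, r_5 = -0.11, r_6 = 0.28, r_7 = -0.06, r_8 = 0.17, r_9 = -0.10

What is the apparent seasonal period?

The largest autocorrelation is r_2 = 0.64, with weaker echoes at lags 4 (0.43), 6 (0.28) and 8 (0.17); the remaining lags stay at or below -0.06.
The dominant spike at lag 2 indicates a seasonal period of 2.

2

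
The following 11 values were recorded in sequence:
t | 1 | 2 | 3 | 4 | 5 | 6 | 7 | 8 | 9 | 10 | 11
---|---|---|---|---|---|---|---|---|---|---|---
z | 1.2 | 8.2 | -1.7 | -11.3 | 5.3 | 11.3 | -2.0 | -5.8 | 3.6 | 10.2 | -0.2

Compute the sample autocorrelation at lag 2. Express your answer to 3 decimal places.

-0.794

Mean z̄ = (1.2 + 8.2 − 1.7 − 11.3 + 5.3 + 11.3 − 2.0 − 5.8 + 3.6 + 10.2 − 0.2)/11 = 1.7091
Numerator Σ_{t=1}^{9}(z_t−z̄)(z_{t+2}−z̄) = -379.4365
Denominator Σ(z_t−z̄)² = 477.5891
r_2 = -379.4365 / 477.5891 = -0.794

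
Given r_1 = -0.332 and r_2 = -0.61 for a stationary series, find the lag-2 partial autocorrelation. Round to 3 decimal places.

φ_{22} = (r_2 − r_1²) / (1 − r_1²)
r_1² = (-0.332)² = 0.110224
Numerator = -0.61 − 0.1102 = -0.7202; denominator = 1 − 0.1102 = 0.8898
φ_{22} = -0.7202 / 0.8898 = -0.809

-0.809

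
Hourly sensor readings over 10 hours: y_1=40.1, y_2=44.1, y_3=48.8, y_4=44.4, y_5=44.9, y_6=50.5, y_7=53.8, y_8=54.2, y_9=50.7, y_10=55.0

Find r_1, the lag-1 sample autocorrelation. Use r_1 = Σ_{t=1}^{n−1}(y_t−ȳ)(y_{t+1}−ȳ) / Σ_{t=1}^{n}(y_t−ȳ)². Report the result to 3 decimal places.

Mean ȳ = (40.1 + 44.1 + 48.8 + 44.4 + 44.9 + 50.5 + 53.8 + 54.2 + 50.7 + 55.0)/10 = 48.6500
Numerator Σ_{t=1}^{9}(y_t−ȳ)(y_{t+1}−ȳ) = 109.0875
Denominator Σ(y_t−ȳ)² = 231.2250
r_1 = 109.0875 / 231.2250 = 0.472

0.472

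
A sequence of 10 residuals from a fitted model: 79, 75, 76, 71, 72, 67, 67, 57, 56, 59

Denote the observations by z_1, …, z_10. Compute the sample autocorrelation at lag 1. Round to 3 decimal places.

0.687

Mean z̄ = (79 + 75 + 76 + 71 + 72 + 67 + 67 + 57 + 56 + 59)/10 = 67.9000
Numerator Σ_{t=1}^{9}(z_t−z̄)(z_{t+1}−z̄) = 416.6900
Denominator Σ(z_t−z̄)² = 606.9000
r_1 = 416.6900 / 606.9000 = 0.687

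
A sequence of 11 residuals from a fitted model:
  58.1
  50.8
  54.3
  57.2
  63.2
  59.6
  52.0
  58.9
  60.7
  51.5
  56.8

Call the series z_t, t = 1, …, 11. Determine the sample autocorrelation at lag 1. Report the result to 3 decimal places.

-0.060

Mean z̄ = (58.1 + 50.8 + 54.3 + 57.2 + 63.2 + 59.6 + 52.0 + 58.9 + 60.7 + 51.5 + 56.8)/11 = 56.6455
Numerator Σ_{t=1}^{10}(z_t−z̄)(z_{t+1}−z̄) = -9.8075
Denominator Σ(z_t−z̄)² = 163.3873
r_1 = -9.8075 / 163.3873 = -0.060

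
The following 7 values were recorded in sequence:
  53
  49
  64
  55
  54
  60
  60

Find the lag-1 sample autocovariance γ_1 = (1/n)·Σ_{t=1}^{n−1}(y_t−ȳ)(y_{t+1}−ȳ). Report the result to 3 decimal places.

-4.863

Mean ȳ = (53 + 49 + 64 + 55 + 54 + 60 + 60)/7 = 56.4286
Σ_{t=1}^{6}(y_t−ȳ)(y_{t+1}−ȳ) = -34.0408
γ_1 = -34.0408 / 7 = -4.863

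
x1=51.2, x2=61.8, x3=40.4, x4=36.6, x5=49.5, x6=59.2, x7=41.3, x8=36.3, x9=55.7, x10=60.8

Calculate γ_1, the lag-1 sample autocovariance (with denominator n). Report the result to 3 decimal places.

Mean x̄ = (51.2 + 61.8 + 40.4 + 36.6 + 49.5 + 59.2 + 41.3 + 36.3 + 55.7 + 60.8)/10 = 49.2800
Σ_{t=1}^{9}(x_t−x̄)(x_{t+1}−x̄) = 39.8976
γ_1 = 39.8976 / 10 = 3.990

3.990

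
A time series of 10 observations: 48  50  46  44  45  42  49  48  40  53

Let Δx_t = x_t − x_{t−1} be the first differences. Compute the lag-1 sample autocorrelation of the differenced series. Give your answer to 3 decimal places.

-0.394

First differences Δx: 2, -4, -2, 1, -3, 7, -1, -8, 13
Mean of differences = 0.5556
Numerator Σ(Δx_t−Δx̄)(Δx_{t+1}−Δx̄) = -123.7531
Denominator Σ(Δx_t−Δx̄)² = 314.2222
r_1(Δx) = -123.7531 / 314.2222 = -0.394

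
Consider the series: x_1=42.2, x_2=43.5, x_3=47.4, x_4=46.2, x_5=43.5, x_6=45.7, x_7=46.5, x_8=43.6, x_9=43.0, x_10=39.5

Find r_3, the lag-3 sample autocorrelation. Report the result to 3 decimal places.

-0.116

Mean x̄ = (42.2 + 43.5 + 47.4 + 46.2 + 43.5 + 45.7 + 46.5 + 43.6 + 43.0 + 39.5)/10 = 44.1100
Σ(x_t−x̄)(x_{t+3}−x̄) = (-3.9919) + (0.3721) + (5.2311) + (4.9951) + (0.3111) + (-1.7649) + (-11.0179) = -5.8653
Denominator Σ(x_t−x̄)² = 50.5690
r_3 = -5.8653 / 50.5690 = -0.116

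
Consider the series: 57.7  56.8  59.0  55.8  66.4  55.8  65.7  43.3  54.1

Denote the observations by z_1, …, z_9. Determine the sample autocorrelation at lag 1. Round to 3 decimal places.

Mean z̄ = (57.7 + 56.8 + 59.0 + 55.8 + 66.4 + 55.8 + 65.7 + 43.3 + 54.1)/9 = 57.1778
Numerator Σ_{t=1}^{8}(z_t−z̄)(z_{t+1}−z̄) = -116.1072
Denominator Σ(z_t−z̄)² = 367.2756
r_1 = -116.1072 / 367.2756 = -0.316

-0.316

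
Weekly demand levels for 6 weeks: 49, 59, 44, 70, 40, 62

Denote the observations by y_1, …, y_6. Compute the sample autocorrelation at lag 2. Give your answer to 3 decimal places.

Mean ȳ = (49 + 59 + 44 + 70 + 40 + 62)/6 = 54.0000
Numerator Σ_{t=1}^{4}(y_t−ȳ)(y_{t+2}−ȳ) = 398.0000
Denominator Σ(y_t−ȳ)² = 666.0000
r_2 = 398.0000 / 666.0000 = 0.598

0.598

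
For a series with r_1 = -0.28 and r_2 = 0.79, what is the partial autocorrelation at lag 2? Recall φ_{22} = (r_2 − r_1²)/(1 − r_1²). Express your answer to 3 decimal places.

0.772

φ_{22} = (r_2 − r_1²) / (1 − r_1²)
r_1² = (-0.28)² = 0.0784
Numerator = 0.79 − 0.0784 = 0.7116; denominator = 1 − 0.0784 = 0.9216
φ_{22} = 0.7116 / 0.9216 = 0.772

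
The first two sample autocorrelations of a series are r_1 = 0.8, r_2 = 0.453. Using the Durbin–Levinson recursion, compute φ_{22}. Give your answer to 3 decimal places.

φ_{22} = (r_2 − r_1²) / (1 − r_1²)
r_1² = (0.8)² = 0.64
Numerator = 0.453 − 0.6400 = -0.1870; denominator = 1 − 0.6400 = 0.3600
φ_{22} = -0.1870 / 0.3600 = -0.519

-0.519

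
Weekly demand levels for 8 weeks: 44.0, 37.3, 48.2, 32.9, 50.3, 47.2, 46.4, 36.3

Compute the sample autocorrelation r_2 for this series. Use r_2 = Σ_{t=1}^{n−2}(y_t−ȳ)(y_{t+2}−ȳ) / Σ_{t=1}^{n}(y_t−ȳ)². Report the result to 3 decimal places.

0.194

Mean ȳ = (44.0 + 37.3 + 48.2 + 32.9 + 50.3 + 47.2 + 46.4 + 36.3)/8 = 42.8250
Deviations from mean: 1.1750, -5.5250, 5.3750, -9.9250, 7.4750, 4.3750, 3.5750, -6.5250
Numerator Σ_{t=1}^{6}(y_t−ȳ)(y_{t+2}−ȳ) = 56.0838
Denominator Σ(y_t−ȳ)² = 289.6750
r_2 = 56.0838 / 289.6750 = 0.194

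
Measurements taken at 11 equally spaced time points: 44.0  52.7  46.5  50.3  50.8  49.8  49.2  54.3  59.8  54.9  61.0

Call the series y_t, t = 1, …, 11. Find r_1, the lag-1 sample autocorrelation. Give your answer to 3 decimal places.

Mean ȳ = (44.0 + 52.7 + 46.5 + 50.3 + 50.8 + 49.8 + 49.2 + 54.3 + 59.8 + 54.9 + 61.0)/11 = 52.1182
Numerator Σ_{t=1}^{10}(y_t−ȳ)(y_{t+1}−ȳ) = 70.9106
Denominator Σ(y_t−ȳ)² = 267.1364
r_1 = 70.9106 / 267.1364 = 0.265

0.265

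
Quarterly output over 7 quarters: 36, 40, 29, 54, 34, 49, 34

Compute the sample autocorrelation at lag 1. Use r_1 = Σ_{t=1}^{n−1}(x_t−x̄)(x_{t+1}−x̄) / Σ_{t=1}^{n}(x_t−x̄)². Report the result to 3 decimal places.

Mean x̄ = (36 + 40 + 29 + 54 + 34 + 49 + 34)/7 = 39.4286
Numerator Σ_{t=1}^{6}(x_t−x̄)(x_{t+1}−x̄) = -342.8980
Denominator Σ(x_t−x̄)² = 483.7143
r_1 = -342.8980 / 483.7143 = -0.709

-0.709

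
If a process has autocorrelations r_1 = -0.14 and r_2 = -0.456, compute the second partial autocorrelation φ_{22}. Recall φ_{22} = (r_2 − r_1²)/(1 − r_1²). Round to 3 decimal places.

φ_{22} = (r_2 − r_1²) / (1 − r_1²)
r_1² = (-0.14)² = 0.0196
Numerator = -0.456 − 0.0196 = -0.4756; denominator = 1 − 0.0196 = 0.9804
φ_{22} = -0.4756 / 0.9804 = -0.485

-0.485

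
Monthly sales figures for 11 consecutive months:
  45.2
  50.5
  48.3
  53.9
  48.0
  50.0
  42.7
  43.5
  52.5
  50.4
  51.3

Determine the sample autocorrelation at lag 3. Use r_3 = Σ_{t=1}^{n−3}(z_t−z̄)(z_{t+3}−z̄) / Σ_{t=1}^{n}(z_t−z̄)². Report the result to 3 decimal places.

-0.500

Mean z̄ = (45.2 + 50.5 + 48.3 + 53.9 + 48.0 + 50.0 + 42.7 + 43.5 + 52.5 + 50.4 + 51.3)/11 = 48.7545
Numerator Σ_{t=1}^{8}(z_t−z̄)(z_{t+3}−z̄) = -66.0344
Denominator Σ(z_t−z̄)² = 131.9673
r_3 = -66.0344 / 131.9673 = -0.500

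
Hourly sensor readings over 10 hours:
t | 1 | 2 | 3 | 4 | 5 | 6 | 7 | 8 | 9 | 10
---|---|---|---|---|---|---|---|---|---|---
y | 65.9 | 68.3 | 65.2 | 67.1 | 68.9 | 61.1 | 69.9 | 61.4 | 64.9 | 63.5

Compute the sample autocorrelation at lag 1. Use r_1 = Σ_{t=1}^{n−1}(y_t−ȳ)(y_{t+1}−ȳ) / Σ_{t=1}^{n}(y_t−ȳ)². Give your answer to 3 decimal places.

-0.535

Mean ȳ = (65.9 + 68.3 + 65.2 + 67.1 + 68.9 + 61.1 + 69.9 + 61.4 + 64.9 + 63.5)/10 = 65.6200
Numerator Σ_{t=1}^{9}(y_t−ȳ)(y_{t+1}−ȳ) = -43.8104
Denominator Σ(y_t−ȳ)² = 81.9560
r_1 = -43.8104 / 81.9560 = -0.535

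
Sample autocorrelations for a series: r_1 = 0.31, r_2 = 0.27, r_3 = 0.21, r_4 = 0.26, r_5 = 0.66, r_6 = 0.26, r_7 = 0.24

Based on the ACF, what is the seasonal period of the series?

5

The largest autocorrelation is r_5 = 0.66; the remaining lags stay at or below 0.31. The elevated value at lag 1 (0.31), dropping to 0.27 at lag 2, reflects decaying short-term dependence rather than seasonality.
The dominant spike at lag 5 indicates a seasonal period of 5.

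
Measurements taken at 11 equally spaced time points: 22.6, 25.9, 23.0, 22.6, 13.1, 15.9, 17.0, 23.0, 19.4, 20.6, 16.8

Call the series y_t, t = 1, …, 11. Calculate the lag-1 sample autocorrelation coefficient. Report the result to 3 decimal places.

0.335

Mean ȳ = (22.6 + 25.9 + 23.0 + 22.6 + 13.1 + 15.9 + 17.0 + 23.0 + 19.4 + 20.6 + 16.8)/11 = 19.9909
Numerator Σ_{t=1}^{10}(y_t−ȳ)(y_{t+1}−ȳ) = 50.4145
Denominator Σ(y_t−ȳ)² = 150.7091
r_1 = 50.4145 / 150.7091 = 0.335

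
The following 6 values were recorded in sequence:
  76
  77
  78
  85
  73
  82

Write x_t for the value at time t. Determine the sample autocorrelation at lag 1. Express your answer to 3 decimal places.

Mean x̄ = (76 + 77 + 78 + 85 + 73 + 82)/6 = 78.5000
Σ(x_t−x̄)(x_{t+1}−x̄) = (3.7500) + (0.7500) + (-3.2500) + (-35.7500) + (-19.2500) = -53.7500
Denominator Σ(x_t−x̄)² = 93.5000
r_1 = -53.7500 / 93.5000 = -0.575

-0.575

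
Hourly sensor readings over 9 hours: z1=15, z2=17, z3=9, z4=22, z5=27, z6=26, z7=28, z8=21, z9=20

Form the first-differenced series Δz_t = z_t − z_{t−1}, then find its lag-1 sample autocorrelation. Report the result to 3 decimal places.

First differences Δz: 2, -8, 13, 5, -1, 2, -7, -1
Mean of differences = 0.6250
Numerator Σ(Δz_t−Δz̄)(Δz_{t+1}−Δz̄) = -71.8906
Denominator Σ(Δz_t−Δz̄)² = 313.8750
r_1(Δz) = -71.8906 / 313.8750 = -0.229

-0.229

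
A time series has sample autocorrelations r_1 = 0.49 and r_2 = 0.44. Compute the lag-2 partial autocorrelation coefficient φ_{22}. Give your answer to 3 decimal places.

φ_{22} = (r_2 − r_1²) / (1 − r_1²)
r_1² = (0.49)² = 0.2401
Numerator = 0.44 − 0.2401 = 0.1999; denominator = 1 − 0.2401 = 0.7599
φ_{22} = 0.1999 / 0.7599 = 0.263

0.263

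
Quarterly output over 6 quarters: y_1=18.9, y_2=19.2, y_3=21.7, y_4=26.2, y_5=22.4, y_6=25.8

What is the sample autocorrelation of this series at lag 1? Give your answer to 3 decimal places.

Mean ȳ = (18.9 + 19.2 + 21.7 + 26.2 + 22.4 + 25.8)/6 = 22.3667
Σ(y_t−ȳ)(y_{t+1}−ȳ) = (10.9778) + (2.1111) + (-2.5556) + (0.1278) + (0.1144) = 10.7756
Denominator Σ(y_t−ȳ)² = 48.9733
r_1 = 10.7756 / 48.9733 = 0.220

0.220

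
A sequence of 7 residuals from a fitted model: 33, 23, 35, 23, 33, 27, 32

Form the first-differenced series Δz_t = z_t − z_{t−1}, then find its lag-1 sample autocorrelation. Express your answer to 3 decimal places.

-0.862

First differences Δz: -10, 12, -12, 10, -6, 5
Mean of differences = -0.1667
Numerator Σ(Δz_t−Δz̄)(Δz_{t+1}−Δz̄) = -473.3611
Denominator Σ(Δz_t−Δz̄)² = 548.8333
r_1(Δz) = -473.3611 / 548.8333 = -0.862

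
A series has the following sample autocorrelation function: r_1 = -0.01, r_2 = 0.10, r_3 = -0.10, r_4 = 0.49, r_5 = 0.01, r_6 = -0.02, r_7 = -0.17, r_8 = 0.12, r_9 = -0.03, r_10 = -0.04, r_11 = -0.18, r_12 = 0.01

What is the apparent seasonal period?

4

The largest autocorrelation is r_4 = 0.49; the remaining lags stay at or below 0.12.
The dominant spike at lag 4 indicates a seasonal period of 4.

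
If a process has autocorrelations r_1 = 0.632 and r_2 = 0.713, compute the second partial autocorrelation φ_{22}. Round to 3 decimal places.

φ_{22} = (r_2 − r_1²) / (1 − r_1²)
r_1² = (0.632)² = 0.399424
Numerator = 0.713 − 0.3994 = 0.3136; denominator = 1 − 0.3994 = 0.6006
φ_{22} = 0.3136 / 0.6006 = 0.522

0.522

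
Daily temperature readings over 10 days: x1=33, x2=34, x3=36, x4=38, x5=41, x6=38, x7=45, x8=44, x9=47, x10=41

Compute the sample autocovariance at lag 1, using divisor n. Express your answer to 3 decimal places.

Mean x̄ = (33 + 34 + 36 + 38 + 41 + 38 + 45 + 44 + 47 + 41)/10 = 39.7000
Σ_{t=1}^{9}(x_t−x̄)(x_{t+1}−x̄) = 115.8100
γ_1 = 115.8100 / 10 = 11.581

11.581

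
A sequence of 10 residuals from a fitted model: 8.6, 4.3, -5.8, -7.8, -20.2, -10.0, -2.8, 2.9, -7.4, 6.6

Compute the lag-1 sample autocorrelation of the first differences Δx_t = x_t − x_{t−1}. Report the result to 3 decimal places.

-0.168

First differences Δx: -4.3, -10.1, -2.0, -12.4, 10.2, 7.2, 5.7, -10.3, 14.0
Mean of differences = -0.2222
Numerator Σ(Δx_t−Δx̄)(Δx_{t+1}−Δx̄) = -129.1294
Denominator Σ(Δx_t−Δx̄)² = 768.2756
r_1(Δx) = -129.1294 / 768.2756 = -0.168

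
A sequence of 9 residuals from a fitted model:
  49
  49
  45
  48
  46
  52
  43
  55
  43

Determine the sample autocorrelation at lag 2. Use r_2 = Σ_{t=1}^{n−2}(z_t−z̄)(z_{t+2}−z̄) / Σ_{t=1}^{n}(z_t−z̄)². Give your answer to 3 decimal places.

Mean z̄ = (49 + 49 + 45 + 48 + 46 + 52 + 43 + 55 + 43)/9 = 47.7778
Σ(z_t−z̄)(z_{t+2}−z̄) = (-3.3951) + (0.2716) + (4.9383) + (0.9383) + (8.4938) + (30.4938) + (22.8272) = 64.5679
Denominator Σ(z_t−z̄)² = 129.5556
r_2 = 64.5679 / 129.5556 = 0.498

0.498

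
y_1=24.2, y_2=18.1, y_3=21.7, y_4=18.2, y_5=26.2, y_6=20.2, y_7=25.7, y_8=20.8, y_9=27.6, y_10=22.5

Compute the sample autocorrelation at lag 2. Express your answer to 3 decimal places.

0.569

Mean ȳ = (24.2 + 18.1 + 21.7 + 18.2 + 26.2 + 20.2 + 25.7 + 20.8 + 27.6 + 22.5)/10 = 22.5200
Numerator Σ_{t=1}^{8}(y_t−ȳ)(y_{t+2}−ȳ) = 56.6032
Denominator Σ(y_t−ȳ)² = 99.4960
r_2 = 56.6032 / 99.4960 = 0.569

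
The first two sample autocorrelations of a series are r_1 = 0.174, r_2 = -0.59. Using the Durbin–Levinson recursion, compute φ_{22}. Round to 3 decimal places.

φ_{22} = (r_2 − r_1²) / (1 − r_1²)
r_1² = (0.174)² = 0.030276
Numerator = -0.59 − 0.0303 = -0.6203; denominator = 1 − 0.0303 = 0.9697
φ_{22} = -0.6203 / 0.9697 = -0.640

-0.640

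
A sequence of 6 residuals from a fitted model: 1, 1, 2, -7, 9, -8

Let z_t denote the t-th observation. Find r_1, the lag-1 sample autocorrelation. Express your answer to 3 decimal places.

Mean z̄ = (1 + 1 + 2 − 7 + 9 − 8)/6 = -0.3333
Deviations from mean: 1.3333, 1.3333, 2.3333, -6.6667, 9.3333, -7.6667
Numerator Σ_{t=1}^{5}(z_t−z̄)(z_{t+1}−z̄) = -144.4444
Denominator Σ(z_t−z̄)² = 199.3333
r_1 = -144.4444 / 199.3333 = -0.725

-0.725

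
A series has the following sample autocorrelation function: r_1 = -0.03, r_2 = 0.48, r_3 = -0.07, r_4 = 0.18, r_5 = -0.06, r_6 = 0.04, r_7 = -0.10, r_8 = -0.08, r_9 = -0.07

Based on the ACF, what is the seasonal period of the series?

2

The largest autocorrelation is r_2 = 0.48, with a weaker echo at lag 4 (0.18); the remaining lags stay at or below 0.04.
The dominant spike at lag 2 indicates a seasonal period of 2.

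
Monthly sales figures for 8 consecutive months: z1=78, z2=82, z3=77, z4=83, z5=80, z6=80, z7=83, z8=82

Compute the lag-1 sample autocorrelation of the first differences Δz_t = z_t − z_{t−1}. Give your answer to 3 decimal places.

-0.767

First differences Δz: 4, -5, 6, -3, 0, 3, -1
Mean of differences = 0.5714
Numerator Σ(Δz_t−Δz̄)(Δz_{t+1}−Δz̄) = -71.8980
Denominator Σ(Δz_t−Δz̄)² = 93.7143
r_1(Δz) = -71.8980 / 93.7143 = -0.767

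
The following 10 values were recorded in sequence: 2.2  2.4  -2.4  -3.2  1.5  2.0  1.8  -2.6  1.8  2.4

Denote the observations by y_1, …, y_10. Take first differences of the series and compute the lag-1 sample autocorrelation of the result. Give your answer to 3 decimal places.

-0.170

First differences Δy: 0.2, -4.8, -0.8, 4.7, 0.5, -0.2, -4.4, 4.4, 0.6
Mean of differences = 0.0222
Numerator Σ(Δy_t−Δȳ)(Δy_{t+1}−Δȳ) = -14.4572
Denominator Σ(Δy_t−Δȳ)² = 85.1756
r_1(Δy) = -14.4572 / 85.1756 = -0.170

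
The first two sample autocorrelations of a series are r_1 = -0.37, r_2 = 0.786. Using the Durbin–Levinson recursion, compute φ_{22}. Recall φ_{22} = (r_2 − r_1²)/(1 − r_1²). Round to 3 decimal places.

0.752

φ_{22} = (r_2 − r_1²) / (1 − r_1²)
r_1² = (-0.37)² = 0.1369
Numerator = 0.786 − 0.1369 = 0.6491; denominator = 1 − 0.1369 = 0.8631
φ_{22} = 0.6491 / 0.8631 = 0.752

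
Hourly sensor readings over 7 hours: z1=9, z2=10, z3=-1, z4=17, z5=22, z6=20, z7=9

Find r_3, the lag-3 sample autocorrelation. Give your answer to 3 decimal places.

-0.410

Mean z̄ = (9 + 10 − 1 + 17 + 22 + 20 + 9)/7 = 12.2857
Deviations from mean: -3.2857, -2.2857, -13.2857, 4.7143, 9.7143, 7.7143, -3.2857
Σ(z_t−z̄)(z_{t+3}−z̄) = (-15.4898) + (-22.2041) + (-102.4898) + (-15.4898) = -155.6735
Denominator Σ(z_t−z̄)² = 379.4286
r_3 = -155.6735 / 379.4286 = -0.410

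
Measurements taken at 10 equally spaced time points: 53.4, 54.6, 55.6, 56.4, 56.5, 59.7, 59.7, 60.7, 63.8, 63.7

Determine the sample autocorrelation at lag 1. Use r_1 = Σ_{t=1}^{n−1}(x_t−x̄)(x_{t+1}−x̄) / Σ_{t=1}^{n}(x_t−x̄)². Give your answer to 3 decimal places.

0.681

Mean x̄ = (53.4 + 54.6 + 55.6 + 56.4 + 56.5 + 59.7 + 59.7 + 60.7 + 63.8 + 63.7)/10 = 58.4100
Numerator Σ_{t=1}^{9}(x_t−x̄)(x_{t+1}−x̄) = 82.2919
Denominator Σ(x_t−x̄)² = 120.8090
r_1 = 82.2919 / 120.8090 = 0.681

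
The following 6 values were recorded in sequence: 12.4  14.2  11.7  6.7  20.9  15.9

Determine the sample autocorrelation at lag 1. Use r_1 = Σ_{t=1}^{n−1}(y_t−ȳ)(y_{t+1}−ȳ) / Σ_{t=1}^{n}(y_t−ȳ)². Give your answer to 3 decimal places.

-0.200

Mean ȳ = (12.4 + 14.2 + 11.7 + 6.7 + 20.9 + 15.9)/6 = 13.6333
Deviations from mean: -1.2333, 0.5667, -1.9333, -6.9333, 7.2667, 2.2667
Σ(y_t−ȳ)(y_{t+1}−ȳ) = (-0.6989) + (-1.0956) + (13.4044) + (-50.3822) + (16.4711) = -22.3011
Denominator Σ(y_t−ȳ)² = 111.5933
r_1 = -22.3011 / 111.5933 = -0.200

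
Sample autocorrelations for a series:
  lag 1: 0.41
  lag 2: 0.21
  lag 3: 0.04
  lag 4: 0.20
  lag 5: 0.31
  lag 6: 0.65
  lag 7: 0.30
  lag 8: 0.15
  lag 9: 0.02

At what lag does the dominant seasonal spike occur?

6

The largest autocorrelation is r_6 = 0.65; the remaining lags stay at or below 0.41. The elevated value at lag 1 (0.41), dropping to 0.21 at lag 2, reflects decaying short-term dependence rather than seasonality.
The dominant spike at lag 6 indicates a seasonal period of 6.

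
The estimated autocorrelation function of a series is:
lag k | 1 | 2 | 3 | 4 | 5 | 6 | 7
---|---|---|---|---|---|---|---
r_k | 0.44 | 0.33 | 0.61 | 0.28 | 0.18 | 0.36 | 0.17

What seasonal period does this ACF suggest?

The largest autocorrelation is r_3 = 0.61; the remaining lags stay at or below 0.44. The elevated value at lag 1 (0.44), dropping to 0.33 at lag 2, reflects decaying short-term dependence rather than seasonality.
The dominant spike at lag 3 indicates a seasonal period of 3.

3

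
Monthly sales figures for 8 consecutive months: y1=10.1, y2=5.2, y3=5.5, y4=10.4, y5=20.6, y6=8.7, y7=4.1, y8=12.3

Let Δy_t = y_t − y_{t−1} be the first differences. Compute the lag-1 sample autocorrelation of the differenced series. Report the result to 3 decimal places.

First differences Δy: -4.9, 0.3, 4.9, 10.2, -11.9, -4.6, 8.2
Mean of differences = 0.3143
Numerator Σ(Δy_t−Δȳ)(Δy_{t+1}−Δȳ) = -54.1331
Denominator Σ(Δy_t−Δȳ)² = 381.4686
r_1(Δy) = -54.1331 / 381.4686 = -0.142

-0.142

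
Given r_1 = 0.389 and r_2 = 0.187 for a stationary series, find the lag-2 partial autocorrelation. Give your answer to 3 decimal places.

φ_{22} = (r_2 − r_1²) / (1 − r_1²)
r_1² = (0.389)² = 0.151321
Numerator = 0.187 − 0.1513 = 0.0357; denominator = 1 − 0.1513 = 0.8487
φ_{22} = 0.0357 / 0.8487 = 0.042

0.042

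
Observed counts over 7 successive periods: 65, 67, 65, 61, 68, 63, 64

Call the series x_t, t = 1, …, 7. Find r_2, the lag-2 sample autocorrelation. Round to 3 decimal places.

-0.103

Mean x̄ = (65 + 67 + 65 + 61 + 68 + 63 + 64)/7 = 64.7143
Deviations from mean: 0.2857, 2.2857, 0.2857, -3.7143, 3.2857, -1.7143, -0.7143
Numerator Σ_{t=1}^{5}(x_t−x̄)(x_{t+2}−x̄) = -3.4490
Denominator Σ(x_t−x̄)² = 33.4286
r_2 = -3.4490 / 33.4286 = -0.103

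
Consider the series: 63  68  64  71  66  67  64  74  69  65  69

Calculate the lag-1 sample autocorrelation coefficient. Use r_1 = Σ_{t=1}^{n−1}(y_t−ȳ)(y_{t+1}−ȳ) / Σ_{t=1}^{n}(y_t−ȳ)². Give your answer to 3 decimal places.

-0.352

Mean ȳ = (63 + 68 + 64 + 71 + 66 + 67 + 64 + 74 + 69 + 65 + 69)/11 = 67.2727
Numerator Σ_{t=1}^{10}(y_t−ȳ)(y_{t+1}−ȳ) = -39.4380
Denominator Σ(y_t−ȳ)² = 112.1818
r_1 = -39.4380 / 112.1818 = -0.352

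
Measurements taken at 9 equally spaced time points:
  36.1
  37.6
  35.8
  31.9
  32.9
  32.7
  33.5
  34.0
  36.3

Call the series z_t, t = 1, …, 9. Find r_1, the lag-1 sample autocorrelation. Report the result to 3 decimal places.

Mean z̄ = (36.1 + 37.6 + 35.8 + 31.9 + 32.9 + 32.7 + 33.5 + 34.0 + 36.3)/9 = 34.5333
Numerator Σ_{t=1}^{8}(z_t−z̄)(z_{t+1}−z̄) = 14.1522
Denominator Σ(z_t−z̄)² = 30.9000
r_1 = 14.1522 / 30.9000 = 0.458

0.458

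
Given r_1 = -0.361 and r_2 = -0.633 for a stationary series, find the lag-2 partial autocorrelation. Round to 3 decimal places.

φ_{22} = (r_2 − r_1²) / (1 − r_1²)
r_1² = (-0.361)² = 0.130321
Numerator = -0.633 − 0.1303 = -0.7633; denominator = 1 − 0.1303 = 0.8697
φ_{22} = -0.7633 / 0.8697 = -0.878

-0.878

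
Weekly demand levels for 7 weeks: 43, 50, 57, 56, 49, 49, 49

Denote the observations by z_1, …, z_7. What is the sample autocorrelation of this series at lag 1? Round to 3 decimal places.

0.244

Mean z̄ = (43 + 50 + 57 + 56 + 49 + 49 + 49)/7 = 50.4286
Deviations from mean: -7.4286, -0.4286, 6.5714, 5.5714, -1.4286, -1.4286, -1.4286
Σ(z_t−z̄)(z_{t+1}−z̄) = (3.1837) + (-2.8163) + (36.6122) + (-7.9592) + (2.0408) + (2.0408) = 33.1020
Denominator Σ(z_t−z̄)² = 135.7143
r_1 = 33.1020 / 135.7143 = 0.244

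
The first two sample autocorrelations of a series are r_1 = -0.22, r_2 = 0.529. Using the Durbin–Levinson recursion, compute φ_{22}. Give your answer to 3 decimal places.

0.505

φ_{22} = (r_2 − r_1²) / (1 − r_1²)
r_1² = (-0.22)² = 0.0484
Numerator = 0.529 − 0.0484 = 0.4806; denominator = 1 − 0.0484 = 0.9516
φ_{22} = 0.4806 / 0.9516 = 0.505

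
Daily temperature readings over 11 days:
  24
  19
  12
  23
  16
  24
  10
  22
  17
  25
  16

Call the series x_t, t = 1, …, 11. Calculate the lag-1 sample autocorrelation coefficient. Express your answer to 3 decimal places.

Mean x̄ = (24 + 19 + 12 + 23 + 16 + 24 + 10 + 22 + 17 + 25 + 16)/11 = 18.9091
Numerator Σ_{t=1}^{10}(x_t−x̄)(x_{t+1}−x̄) = -163.2810
Denominator Σ(x_t−x̄)² = 262.9091
r_1 = -163.2810 / 262.9091 = -0.621

-0.621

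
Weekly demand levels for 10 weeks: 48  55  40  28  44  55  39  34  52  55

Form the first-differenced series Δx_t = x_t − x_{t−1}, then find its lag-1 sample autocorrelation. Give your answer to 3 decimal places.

First differences Δx: 7, -15, -12, 16, 11, -16, -5, 18, 3
Mean of differences = 0.7778
Numerator Σ(Δx_t−Δx̄)(Δx_{t+1}−Δx̄) = -71.2716
Denominator Σ(Δx_t−Δx̄)² = 1403.5556
r_1(Δx) = -71.2716 / 1403.5556 = -0.051

-0.051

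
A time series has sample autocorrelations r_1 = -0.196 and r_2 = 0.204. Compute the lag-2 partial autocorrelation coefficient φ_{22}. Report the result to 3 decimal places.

0.172

φ_{22} = (r_2 − r_1²) / (1 − r_1²)
r_1² = (-0.196)² = 0.038416
Numerator = 0.204 − 0.0384 = 0.1656; denominator = 1 − 0.0384 = 0.9616
φ_{22} = 0.1656 / 0.9616 = 0.172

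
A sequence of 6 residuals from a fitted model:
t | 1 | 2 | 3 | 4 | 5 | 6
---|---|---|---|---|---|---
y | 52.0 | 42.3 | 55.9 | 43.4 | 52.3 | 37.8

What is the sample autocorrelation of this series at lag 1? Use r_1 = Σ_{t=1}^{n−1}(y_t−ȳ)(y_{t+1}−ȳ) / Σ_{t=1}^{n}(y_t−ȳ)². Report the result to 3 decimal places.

Mean ȳ = (52.0 + 42.3 + 55.9 + 43.4 + 52.3 + 37.8)/6 = 47.2833
Deviations from mean: 4.7167, -4.9833, 8.6167, -3.8833, 5.0167, -9.4833
Σ(y_t−ȳ)(y_{t+1}−ȳ) = (-23.5047) + (-42.9397) + (-33.4614) + (-19.4814) + (-47.5747) = -166.9619
Denominator Σ(y_t−ȳ)² = 251.5083
r_1 = -166.9619 / 251.5083 = -0.664

-0.664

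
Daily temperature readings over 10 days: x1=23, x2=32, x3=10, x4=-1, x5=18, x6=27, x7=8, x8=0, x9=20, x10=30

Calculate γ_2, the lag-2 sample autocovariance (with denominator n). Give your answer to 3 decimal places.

Mean x̄ = (23 + 32 + 10 − 1 + 18 + 27 + 8 + 0 + 20 + 30)/10 = 16.7000
Σ_{t=1}^{8}(x_t−x̄)(x_{t+2}−x̄) = -938.1800
γ_2 = -938.1800 / 10 = -93.818

-93.818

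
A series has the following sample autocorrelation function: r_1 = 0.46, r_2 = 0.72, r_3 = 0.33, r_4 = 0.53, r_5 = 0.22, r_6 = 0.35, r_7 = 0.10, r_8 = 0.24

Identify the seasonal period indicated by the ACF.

2

The largest autocorrelation is r_2 = 0.72, with a weaker echo at lag 4 (0.53); the remaining lags stay at or below 0.46.
The dominant spike at lag 2 indicates a seasonal period of 2.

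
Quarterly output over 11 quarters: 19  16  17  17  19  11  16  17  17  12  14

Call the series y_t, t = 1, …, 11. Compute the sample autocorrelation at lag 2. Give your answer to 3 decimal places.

Mean ȳ = (19 + 16 + 17 + 17 + 19 + 11 + 16 + 17 + 17 + 12 + 14)/11 = 15.9091
Numerator Σ_{t=1}^{9}(y_t−ȳ)(y_{t+2}−ȳ) = -9.8347
Denominator Σ(y_t−ȳ)² = 66.9091
r_2 = -9.8347 / 66.9091 = -0.147

-0.147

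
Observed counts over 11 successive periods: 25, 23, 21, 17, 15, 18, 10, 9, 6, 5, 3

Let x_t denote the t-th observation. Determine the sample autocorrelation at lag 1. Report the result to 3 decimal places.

Mean x̄ = (25 + 23 + 21 + 17 + 15 + 18 + 10 + 9 + 6 + 5 + 3)/11 = 13.8182
Numerator Σ_{t=1}^{10}(x_t−x̄)(x_{t+1}−x̄) = 404.6033
Denominator Σ(x_t−x̄)² = 583.6364
r_1 = 404.6033 / 583.6364 = 0.693

0.693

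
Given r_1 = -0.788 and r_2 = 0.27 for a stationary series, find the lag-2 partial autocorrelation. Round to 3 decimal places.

-0.926

φ_{22} = (r_2 − r_1²) / (1 − r_1²)
r_1² = (-0.788)² = 0.620944
Numerator = 0.27 − 0.6209 = -0.3509; denominator = 1 − 0.6209 = 0.3791
φ_{22} = -0.3509 / 0.3791 = -0.926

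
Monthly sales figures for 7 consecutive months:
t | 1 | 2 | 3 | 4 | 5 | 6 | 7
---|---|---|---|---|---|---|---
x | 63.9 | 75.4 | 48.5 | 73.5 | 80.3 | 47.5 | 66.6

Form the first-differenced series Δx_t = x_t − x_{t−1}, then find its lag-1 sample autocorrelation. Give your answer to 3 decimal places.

First differences Δx: 11.5, -26.9, 25.0, 6.8, -32.8, 19.1
Mean of differences = 0.4500
Numerator Σ(Δx_t−Δx̄)(Δx_{t+1}−Δx̄) = -1649.0175
Denominator Σ(Δx_t−Δx̄)² = 2966.5350
r_1(Δx) = -1649.0175 / 2966.5350 = -0.556

-0.556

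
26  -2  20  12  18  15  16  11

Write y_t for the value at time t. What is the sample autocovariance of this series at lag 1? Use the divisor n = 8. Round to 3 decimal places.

Mean ȳ = (26 − 2 + 20 + 12 + 18 + 15 + 16 + 11)/8 = 14.5000
Deviations: 11.5000, -16.5000, 5.5000, -2.5000, 3.5000, 0.5000, 1.5000, -3.5000
Σ_{t=1}^{7}(y_t−ȳ)(y_{t+1}−ȳ) = -305.7500
γ_1 = -305.7500 / 8 = -38.219

-38.219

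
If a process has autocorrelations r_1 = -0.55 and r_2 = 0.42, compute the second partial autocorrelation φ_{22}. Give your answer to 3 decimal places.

0.168

φ_{22} = (r_2 − r_1²) / (1 − r_1²)
r_1² = (-0.55)² = 0.3025
Numerator = 0.42 − 0.3025 = 0.1175; denominator = 1 − 0.3025 = 0.6975
φ_{22} = 0.1175 / 0.6975 = 0.168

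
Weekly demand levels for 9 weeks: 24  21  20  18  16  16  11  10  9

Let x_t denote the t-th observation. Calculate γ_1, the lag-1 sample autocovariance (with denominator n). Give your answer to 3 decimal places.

15.554

Mean x̄ = (24 + 21 + 20 + 18 + 16 + 16 + 11 + 10 + 9)/9 = 16.1111
Σ_{t=1}^{8}(x_t−x̄)(x_{t+1}−x̄) = 139.9877
γ_1 = 139.9877 / 9 = 15.554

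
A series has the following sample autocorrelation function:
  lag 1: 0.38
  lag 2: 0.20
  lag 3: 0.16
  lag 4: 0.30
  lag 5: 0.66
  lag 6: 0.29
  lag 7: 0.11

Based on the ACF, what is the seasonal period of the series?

The largest autocorrelation is r_5 = 0.66; the remaining lags stay at or below 0.38. The elevated value at lag 1 (0.38), dropping to 0.20 at lag 2, reflects decaying short-term dependence rather than seasonality.
The dominant spike at lag 5 indicates a seasonal period of 5.

5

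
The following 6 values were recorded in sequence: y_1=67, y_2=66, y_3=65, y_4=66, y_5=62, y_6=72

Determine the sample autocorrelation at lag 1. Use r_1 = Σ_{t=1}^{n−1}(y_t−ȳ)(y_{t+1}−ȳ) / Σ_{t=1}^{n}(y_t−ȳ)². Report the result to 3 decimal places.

Mean ȳ = (67 + 66 + 65 + 66 + 62 + 72)/6 = 66.3333
Σ(y_t−ȳ)(y_{t+1}−ȳ) = (-0.2222) + (0.4444) + (0.4444) + (1.4444) + (-24.5556) = -22.4444
Denominator Σ(y_t−ȳ)² = 53.3333
r_1 = -22.4444 / 53.3333 = -0.421

-0.421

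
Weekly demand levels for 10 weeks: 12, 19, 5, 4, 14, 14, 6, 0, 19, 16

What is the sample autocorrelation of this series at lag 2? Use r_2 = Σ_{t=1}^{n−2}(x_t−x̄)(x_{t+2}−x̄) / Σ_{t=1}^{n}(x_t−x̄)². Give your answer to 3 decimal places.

Mean x̄ = (12 + 19 + 5 + 4 + 14 + 14 + 6 + 0 + 19 + 16)/10 = 10.9000
Numerator Σ_{t=1}^{8}(x_t−x̄)(x_{t+2}−x̄) = -246.3200
Denominator Σ(x_t−x̄)² = 402.9000
r_2 = -246.3200 / 402.9000 = -0.611

-0.611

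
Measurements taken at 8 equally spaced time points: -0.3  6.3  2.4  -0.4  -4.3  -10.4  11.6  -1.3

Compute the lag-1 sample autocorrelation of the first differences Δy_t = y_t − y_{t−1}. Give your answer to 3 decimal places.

-0.517

First differences Δy: 6.6, -3.9, -2.8, -3.9, -6.1, 22.0, -12.9
Mean of differences = -0.1429
Numerator Σ(Δy_t−Δȳ)(Δy_{t+1}−Δȳ) = -397.3733
Denominator Σ(Δy_t−Δȳ)² = 769.2971
r_1(Δy) = -397.3733 / 769.2971 = -0.517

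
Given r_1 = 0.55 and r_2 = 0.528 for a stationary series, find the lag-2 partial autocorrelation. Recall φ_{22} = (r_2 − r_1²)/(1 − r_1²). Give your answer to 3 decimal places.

0.323

φ_{22} = (r_2 − r_1²) / (1 − r_1²)
r_1² = (0.55)² = 0.3025
Numerator = 0.528 − 0.3025 = 0.2255; denominator = 1 − 0.3025 = 0.6975
φ_{22} = 0.2255 / 0.6975 = 0.323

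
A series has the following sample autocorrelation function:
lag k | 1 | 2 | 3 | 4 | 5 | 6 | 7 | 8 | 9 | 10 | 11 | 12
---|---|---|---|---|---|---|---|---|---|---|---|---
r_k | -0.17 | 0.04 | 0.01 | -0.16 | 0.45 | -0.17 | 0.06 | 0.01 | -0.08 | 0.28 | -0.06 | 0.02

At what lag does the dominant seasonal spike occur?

The largest autocorrelation is r_5 = 0.45, with a weaker echo at lag 10 (0.28); the remaining lags stay at or below 0.06.
The dominant spike at lag 5 indicates a seasonal period of 5.

5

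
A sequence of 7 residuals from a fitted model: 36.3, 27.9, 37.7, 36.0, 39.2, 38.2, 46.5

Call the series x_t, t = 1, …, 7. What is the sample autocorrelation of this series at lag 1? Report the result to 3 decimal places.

0.074

Mean x̄ = (36.3 + 27.9 + 37.7 + 36.0 + 39.2 + 38.2 + 46.5)/7 = 37.4000
Deviations from mean: -1.1000, -9.5000, 0.3000, -1.4000, 1.8000, 0.8000, 9.1000
Σ(x_t−x̄)(x_{t+1}−x̄) = (10.4500) + (-2.8500) + (-0.4200) + (-2.5200) + (1.4400) + (7.2800) = 13.3800
Denominator Σ(x_t−x̄)² = 180.2000
r_1 = 13.3800 / 180.2000 = 0.074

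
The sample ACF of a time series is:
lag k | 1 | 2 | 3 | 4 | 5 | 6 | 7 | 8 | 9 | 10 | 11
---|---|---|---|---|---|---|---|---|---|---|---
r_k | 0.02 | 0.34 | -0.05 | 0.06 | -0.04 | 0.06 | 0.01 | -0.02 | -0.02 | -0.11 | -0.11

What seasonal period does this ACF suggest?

The largest autocorrelation is r_2 = 0.34; the remaining lags stay at or below 0.06.
The dominant spike at lag 2 indicates a seasonal period of 2.

2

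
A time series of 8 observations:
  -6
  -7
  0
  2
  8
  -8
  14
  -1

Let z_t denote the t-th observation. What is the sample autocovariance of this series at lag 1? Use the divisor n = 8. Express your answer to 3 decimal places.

-16.789

Mean z̄ = (-6 − 7 + 0 + 2 + 8 − 8 + 14 − 1)/8 = 0.2500
Σ_{t=1}^{7}(z_t−z̄)(z_{t+1}−z̄) = -134.3125
γ_1 = -134.3125 / 8 = -16.789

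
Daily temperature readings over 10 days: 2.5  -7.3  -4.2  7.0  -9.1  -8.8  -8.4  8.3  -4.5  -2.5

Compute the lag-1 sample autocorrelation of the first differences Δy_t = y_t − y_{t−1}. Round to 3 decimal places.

First differences Δy: -9.8, 3.1, 11.2, -16.1, 0.3, 0.4, 16.7, -12.8, 2.0
Mean of differences = -0.5556
Numerator Σ(Δy_t−Δȳ)(Δy_{t+1}−Δȳ) = -412.1231
Denominator Σ(Δy_t−Δȳ)² = 934.5022
r_1(Δy) = -412.1231 / 934.5022 = -0.441

-0.441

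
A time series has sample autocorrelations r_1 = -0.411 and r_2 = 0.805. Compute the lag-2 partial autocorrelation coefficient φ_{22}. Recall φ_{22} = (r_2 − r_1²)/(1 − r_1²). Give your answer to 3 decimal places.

0.765

φ_{22} = (r_2 − r_1²) / (1 − r_1²)
r_1² = (-0.411)² = 0.168921
Numerator = 0.805 − 0.1689 = 0.6361; denominator = 1 − 0.1689 = 0.8311
φ_{22} = 0.6361 / 0.8311 = 0.765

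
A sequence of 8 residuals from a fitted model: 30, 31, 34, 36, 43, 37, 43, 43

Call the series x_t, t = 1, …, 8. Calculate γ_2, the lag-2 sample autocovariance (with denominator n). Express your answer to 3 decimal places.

Mean x̄ = (30 + 31 + 34 + 36 + 43 + 37 + 43 + 43)/8 = 37.1250
Σ_{t=1}^{6}(x_t−x̄)(x_{t+2}−x̄) = 44.7188
γ_2 = 44.7188 / 8 = 5.590

5.590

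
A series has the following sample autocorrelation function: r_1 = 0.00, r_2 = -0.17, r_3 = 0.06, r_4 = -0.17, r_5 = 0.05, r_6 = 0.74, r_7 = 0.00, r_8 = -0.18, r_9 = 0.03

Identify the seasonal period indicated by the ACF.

The largest autocorrelation is r_6 = 0.74; the remaining lags stay at or below 0.06.
The dominant spike at lag 6 indicates a seasonal period of 6.

6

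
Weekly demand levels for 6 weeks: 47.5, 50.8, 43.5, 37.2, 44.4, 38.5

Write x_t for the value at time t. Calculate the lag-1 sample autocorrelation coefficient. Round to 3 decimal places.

0.139

Mean x̄ = (47.5 + 50.8 + 43.5 + 37.2 + 44.4 + 38.5)/6 = 43.6500
Σ(x_t−x̄)(x_{t+1}−x̄) = (27.5275) + (-1.0725) + (0.9675) + (-4.8375) + (-3.8625) = 18.7225
Denominator Σ(x_t−x̄)² = 134.6550
r_1 = 18.7225 / 134.6550 = 0.139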